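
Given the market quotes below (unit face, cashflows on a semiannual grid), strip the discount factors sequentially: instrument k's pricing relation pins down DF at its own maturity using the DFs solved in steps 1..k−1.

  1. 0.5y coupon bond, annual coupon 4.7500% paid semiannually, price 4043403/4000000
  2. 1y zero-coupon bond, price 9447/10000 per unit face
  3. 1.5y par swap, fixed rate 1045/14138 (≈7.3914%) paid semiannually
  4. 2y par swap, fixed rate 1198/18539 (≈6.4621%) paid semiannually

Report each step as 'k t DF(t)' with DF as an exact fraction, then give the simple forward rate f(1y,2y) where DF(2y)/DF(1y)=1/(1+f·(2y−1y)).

1 1/2 4937/5000
2 1 9447/10000
3 3/2 1791/2000
4 2 4401/5000
f(1y,2y) = ((9447/10000)/(4401/5000) − 1)/(1) = 215/2934 ≈ 7.3279%

step 1 [0.5y] bond c/2=19/800: DF=(4043403/4000000 − 19/800·(0))/(1+19/800) = 4937/5000 ≈ 0.987400
step 2 [1y] zero: DF = P = 9447/10000 ≈ 0.944700
step 3 [1.5y] swap r/2=1045/28276: DF=(1 − 1045/28276·(0.987400+0.944700))/(1+1045/28276) = 1791/2000 ≈ 0.895500
step 4 [2y] swap r/2=599/18539: DF=(1 − 599/18539·(0.987400+0.944700+0.895500))/(1+599/18539) = 4401/5000 ≈ 0.880200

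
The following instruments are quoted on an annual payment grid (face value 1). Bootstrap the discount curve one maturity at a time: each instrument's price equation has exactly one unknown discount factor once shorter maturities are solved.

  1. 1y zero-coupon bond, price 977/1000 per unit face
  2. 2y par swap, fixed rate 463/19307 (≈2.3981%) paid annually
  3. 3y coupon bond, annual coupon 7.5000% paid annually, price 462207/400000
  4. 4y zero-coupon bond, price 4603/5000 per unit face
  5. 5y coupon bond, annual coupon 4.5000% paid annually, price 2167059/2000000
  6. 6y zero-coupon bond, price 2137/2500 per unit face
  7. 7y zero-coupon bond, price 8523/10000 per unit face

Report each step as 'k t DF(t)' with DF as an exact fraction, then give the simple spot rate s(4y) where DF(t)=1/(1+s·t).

1 1 977/1000
2 2 9537/10000
3 3 4701/5000
4 4 4603/5000
5 5 546/625
6 6 2137/2500
7 7 8523/10000
s(4y) = (1/(4603/5000) − 1)/(4) = 397/18412 ≈ 2.1562%

step 1 [1y] zero: DF = P = 977/1000 ≈ 0.977000
step 2 [2y] swap r/1=463/19307: DF=(1 − 463/19307·(0.977000))/(1+463/19307) = 9537/10000 ≈ 0.953700
step 3 [3y] bond c/1=3/40: DF=(462207/400000 − 3/40·(0.977000+0.953700))/(1+3/40) = 4701/5000 ≈ 0.940200
step 4 [4y] zero: DF = P = 4603/5000 ≈ 0.920600
step 5 [5y] bond c/1=9/200: DF=(2167059/2000000 − 9/200·(0.977000+0.953700+0.940200+0.920600))/(1+9/200) = 546/625 ≈ 0.873600
step 6 [6y] zero: DF = P = 2137/2500 ≈ 0.854800
step 7 [7y] zero: DF = P = 8523/10000 ≈ 0.852300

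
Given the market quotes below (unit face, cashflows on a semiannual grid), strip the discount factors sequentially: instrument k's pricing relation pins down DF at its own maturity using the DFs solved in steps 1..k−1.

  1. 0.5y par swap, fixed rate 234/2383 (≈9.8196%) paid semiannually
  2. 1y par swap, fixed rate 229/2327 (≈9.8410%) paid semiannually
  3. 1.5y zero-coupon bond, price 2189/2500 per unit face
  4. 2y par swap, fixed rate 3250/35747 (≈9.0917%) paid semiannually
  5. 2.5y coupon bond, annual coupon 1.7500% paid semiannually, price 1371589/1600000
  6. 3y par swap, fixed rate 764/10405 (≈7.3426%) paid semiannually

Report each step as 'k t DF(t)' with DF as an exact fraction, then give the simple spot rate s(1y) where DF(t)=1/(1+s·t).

step 1 [0.5y] swap r/2=117/2383: DF=(1 − 117/2383·(0))/(1+117/2383) = 2383/2500 ≈ 0.953200
step 2 [1y] swap r/2=229/4654: DF=(1 − 229/4654·(0.953200))/(1+229/4654) = 2271/2500 ≈ 0.908400
step 3 [1.5y] zero: DF = P = 2189/2500 ≈ 0.875600
step 4 [2y] swap r/2=1625/35747: DF=(1 − 1625/35747·(0.953200+0.908400+0.875600))/(1+1625/35747) = 67/80 ≈ 0.837500
step 5 [2.5y] bond c/2=7/800: DF=(1371589/1600000 − 7/800·(0.953200+0.908400+0.875600+0.837500))/(1+7/800) = 2047/2500 ≈ 0.818800
step 6 [3y] swap r/2=382/10405: DF=(1 − 382/10405·(0.953200+0.908400+0.875600+0.837500+0.818800))/(1+382/10405) = 809/1000 ≈ 0.809000

1 1/2 2383/2500
2 1 2271/2500
3 3/2 2189/2500
4 2 67/80
5 5/2 2047/2500
6 3 809/1000
s(1y) = (1/(2271/2500) − 1)/(1) = 229/2271 ≈ 10.0837%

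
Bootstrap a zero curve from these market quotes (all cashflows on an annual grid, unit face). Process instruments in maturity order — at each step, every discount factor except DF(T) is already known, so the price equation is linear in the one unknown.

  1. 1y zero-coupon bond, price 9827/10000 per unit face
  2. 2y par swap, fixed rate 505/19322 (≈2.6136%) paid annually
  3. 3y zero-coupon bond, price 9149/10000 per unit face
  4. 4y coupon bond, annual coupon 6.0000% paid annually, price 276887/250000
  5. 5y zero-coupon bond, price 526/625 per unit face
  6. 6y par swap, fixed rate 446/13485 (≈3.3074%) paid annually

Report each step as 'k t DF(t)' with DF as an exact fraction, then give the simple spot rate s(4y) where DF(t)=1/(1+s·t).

1 1 9827/10000
2 2 1899/2000
3 3 9149/10000
4 4 8837/10000
5 5 526/625
6 6 1027/1250
s(4y) = (1/(8837/10000) − 1)/(4) = 1163/35348 ≈ 3.2901%

step 1 [1y] zero: DF = P = 9827/10000 ≈ 0.982700
step 2 [2y] swap r/1=505/19322: DF=(1 − 505/19322·(0.982700))/(1+505/19322) = 1899/2000 ≈ 0.949500
step 3 [3y] zero: DF = P = 9149/10000 ≈ 0.914900
step 4 [4y] bond c/1=3/50: DF=(276887/250000 − 3/50·(0.982700+0.949500+0.914900))/(1+3/50) = 8837/10000 ≈ 0.883700
step 5 [5y] zero: DF = P = 526/625 ≈ 0.841600
step 6 [6y] swap r/1=446/13485: DF=(1 − 446/13485·(0.982700+0.949500+0.914900+0.883700+0.841600))/(1+446/13485) = 1027/1250 ≈ 0.821600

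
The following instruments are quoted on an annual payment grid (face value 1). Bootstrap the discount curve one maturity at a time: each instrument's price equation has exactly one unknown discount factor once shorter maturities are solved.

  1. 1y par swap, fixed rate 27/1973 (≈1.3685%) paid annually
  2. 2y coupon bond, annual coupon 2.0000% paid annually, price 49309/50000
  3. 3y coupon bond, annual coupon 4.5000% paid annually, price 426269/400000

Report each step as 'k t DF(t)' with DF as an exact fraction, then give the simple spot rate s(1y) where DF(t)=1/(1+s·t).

1 1 1973/2000
2 2 379/400
3 3 1873/2000
s(1y) = (1/(1973/2000) − 1)/(1) = 27/1973 ≈ 1.3685%

step 1 [1y] swap r/1=27/1973: DF=(1 − 27/1973·(0))/(1+27/1973) = 1973/2000 ≈ 0.986500
step 2 [2y] bond c/1=1/50: DF=(49309/50000 − 1/50·(0.986500))/(1+1/50) = 379/400 ≈ 0.947500
step 3 [3y] bond c/1=9/200: DF=(426269/400000 − 9/200·(0.986500+0.947500))/(1+9/200) = 1873/2000 ≈ 0.936500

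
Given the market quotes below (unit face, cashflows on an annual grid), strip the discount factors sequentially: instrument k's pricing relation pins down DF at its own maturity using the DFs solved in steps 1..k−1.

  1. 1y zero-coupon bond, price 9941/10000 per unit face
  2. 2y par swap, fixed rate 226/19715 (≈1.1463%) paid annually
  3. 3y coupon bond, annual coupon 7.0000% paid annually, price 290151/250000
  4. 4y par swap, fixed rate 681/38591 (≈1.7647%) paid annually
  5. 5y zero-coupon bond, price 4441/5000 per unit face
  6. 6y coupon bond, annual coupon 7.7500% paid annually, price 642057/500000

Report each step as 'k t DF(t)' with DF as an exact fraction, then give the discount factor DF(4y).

step 1 [1y] zero: DF = P = 9941/10000 ≈ 0.994100
step 2 [2y] swap r/1=226/19715: DF=(1 − 226/19715·(0.994100))/(1+226/19715) = 4887/5000 ≈ 0.977400
step 3 [3y] bond c/1=7/100: DF=(290151/250000 − 7/100·(0.994100+0.977400))/(1+7/100) = 9557/10000 ≈ 0.955700
step 4 [4y] swap r/1=681/38591: DF=(1 − 681/38591·(0.994100+0.977400+0.955700))/(1+681/38591) = 9319/10000 ≈ 0.931900
step 5 [5y] zero: DF = P = 4441/5000 ≈ 0.888200
step 6 [6y] bond c/1=31/400: DF=(642057/500000 − 31/400·(0.994100+0.977400+0.955700+0.931900+0.888200))/(1+31/400) = 8503/10000 ≈ 0.850300

1 1 9941/10000
2 2 4887/5000
3 3 9557/10000
4 4 9319/10000
5 5 4441/5000
6 6 8503/10000
DF(4y) = 9319/10000 ≈ 0.931900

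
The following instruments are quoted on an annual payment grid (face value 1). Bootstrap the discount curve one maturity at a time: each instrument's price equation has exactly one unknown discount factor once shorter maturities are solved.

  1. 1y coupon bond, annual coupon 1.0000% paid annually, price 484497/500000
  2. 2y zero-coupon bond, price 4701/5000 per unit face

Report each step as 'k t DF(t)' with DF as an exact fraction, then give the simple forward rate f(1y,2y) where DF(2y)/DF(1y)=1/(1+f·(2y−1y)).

1 1 4797/5000
2 2 4701/5000
f(1y,2y) = ((4797/5000)/(4701/5000) − 1)/(1) = 32/1567 ≈ 2.0421%

step 1 [1y] bond c/1=1/100: DF=(484497/500000 − 1/100·(0))/(1+1/100) = 4797/5000 ≈ 0.959400
step 2 [2y] zero: DF = P = 4701/5000 ≈ 0.940200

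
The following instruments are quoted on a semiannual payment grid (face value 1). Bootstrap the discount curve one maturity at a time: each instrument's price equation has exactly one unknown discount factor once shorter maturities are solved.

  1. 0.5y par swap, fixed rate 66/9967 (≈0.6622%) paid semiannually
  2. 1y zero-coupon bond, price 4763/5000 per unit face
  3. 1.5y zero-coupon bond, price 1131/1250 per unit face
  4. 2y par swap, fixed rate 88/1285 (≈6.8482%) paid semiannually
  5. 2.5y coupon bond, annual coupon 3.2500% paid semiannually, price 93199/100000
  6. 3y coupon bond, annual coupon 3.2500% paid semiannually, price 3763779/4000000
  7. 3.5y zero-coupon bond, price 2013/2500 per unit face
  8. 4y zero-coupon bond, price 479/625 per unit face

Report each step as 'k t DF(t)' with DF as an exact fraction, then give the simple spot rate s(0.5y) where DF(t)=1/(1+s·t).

step 1 [0.5y] swap r/2=33/9967: DF=(1 − 33/9967·(0))/(1+33/9967) = 9967/10000 ≈ 0.996700
step 2 [1y] zero: DF = P = 4763/5000 ≈ 0.952600
step 3 [1.5y] zero: DF = P = 1131/1250 ≈ 0.904800
step 4 [2y] swap r/2=44/1285: DF=(1 − 44/1285·(0.996700+0.952600+0.904800))/(1+44/1285) = 2181/2500 ≈ 0.872400
step 5 [2.5y] bond c/2=13/800: DF=(93199/100000 − 13/800·(0.996700+0.952600+0.904800+0.872400))/(1+13/800) = 343/400 ≈ 0.857500
step 6 [3y] bond c/2=13/800: DF=(3763779/4000000 − 13/800·(0.996700+0.952600+0.904800+0.872400+0.857500))/(1+13/800) = 4263/5000 ≈ 0.852600
step 7 [3.5y] zero: DF = P = 2013/2500 ≈ 0.805200
step 8 [4y] zero: DF = P = 479/625 ≈ 0.766400

1 1/2 9967/10000
2 1 4763/5000
3 3/2 1131/1250
4 2 2181/2500
5 5/2 343/400
6 3 4263/5000
7 7/2 2013/2500
8 4 479/625
s(0.5y) = (1/(9967/10000) − 1)/(1/2) = 66/9967 ≈ 0.6622%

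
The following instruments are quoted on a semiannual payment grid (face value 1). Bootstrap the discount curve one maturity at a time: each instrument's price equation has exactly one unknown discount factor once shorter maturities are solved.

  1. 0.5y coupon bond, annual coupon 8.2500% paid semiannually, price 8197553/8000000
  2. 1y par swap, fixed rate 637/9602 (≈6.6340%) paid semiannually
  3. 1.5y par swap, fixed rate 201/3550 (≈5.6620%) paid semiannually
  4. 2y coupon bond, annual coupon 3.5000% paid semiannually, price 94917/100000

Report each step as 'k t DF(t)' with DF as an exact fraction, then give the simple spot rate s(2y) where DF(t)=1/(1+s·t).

1 1/2 9841/10000
2 1 9363/10000
3 3/2 2299/2500
4 2 221/250
s(2y) = (1/(221/250) − 1)/(2) = 29/442 ≈ 6.5611%

step 1 [0.5y] bond c/2=33/800: DF=(8197553/8000000 − 33/800·(0))/(1+33/800) = 9841/10000 ≈ 0.984100
step 2 [1y] swap r/2=637/19204: DF=(1 − 637/19204·(0.984100))/(1+637/19204) = 9363/10000 ≈ 0.936300
step 3 [1.5y] swap r/2=201/7100: DF=(1 − 201/7100·(0.984100+0.936300))/(1+201/7100) = 2299/2500 ≈ 0.919600
step 4 [2y] bond c/2=7/400: DF=(94917/100000 − 7/400·(0.984100+0.936300+0.919600))/(1+7/400) = 221/250 ≈ 0.884000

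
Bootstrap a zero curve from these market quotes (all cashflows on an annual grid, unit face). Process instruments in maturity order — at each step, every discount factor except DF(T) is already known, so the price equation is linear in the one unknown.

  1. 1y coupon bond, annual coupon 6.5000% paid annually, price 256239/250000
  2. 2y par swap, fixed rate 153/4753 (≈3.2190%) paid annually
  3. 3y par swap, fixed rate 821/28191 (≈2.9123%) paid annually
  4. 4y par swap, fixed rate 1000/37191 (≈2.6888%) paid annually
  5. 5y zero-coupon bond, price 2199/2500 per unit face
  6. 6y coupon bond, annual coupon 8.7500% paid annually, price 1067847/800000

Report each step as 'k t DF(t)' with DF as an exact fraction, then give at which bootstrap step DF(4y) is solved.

1 1 1203/1250
2 2 2347/2500
3 3 9179/10000
4 4 9/10
5 5 2199/2500
6 6 4287/5000
DF(4y) is solved at step 4

step 1 [1y] bond c/1=13/200: DF=(256239/250000 − 13/200·(0))/(1+13/200) = 1203/1250 ≈ 0.962400
step 2 [2y] swap r/1=153/4753: DF=(1 − 153/4753·(0.962400))/(1+153/4753) = 2347/2500 ≈ 0.938800
step 3 [3y] swap r/1=821/28191: DF=(1 − 821/28191·(0.962400+0.938800))/(1+821/28191) = 9179/10000 ≈ 0.917900
step 4 [4y] swap r/1=1000/37191: DF=(1 − 1000/37191·(0.962400+0.938800+0.917900))/(1+1000/37191) = 9/10 ≈ 0.900000
step 5 [5y] zero: DF = P = 2199/2500 ≈ 0.879600
step 6 [6y] bond c/1=7/80: DF=(1067847/800000 − 7/80·(0.962400+0.938800+0.917900+0.900000+0.879600))/(1+7/80) = 4287/5000 ≈ 0.857400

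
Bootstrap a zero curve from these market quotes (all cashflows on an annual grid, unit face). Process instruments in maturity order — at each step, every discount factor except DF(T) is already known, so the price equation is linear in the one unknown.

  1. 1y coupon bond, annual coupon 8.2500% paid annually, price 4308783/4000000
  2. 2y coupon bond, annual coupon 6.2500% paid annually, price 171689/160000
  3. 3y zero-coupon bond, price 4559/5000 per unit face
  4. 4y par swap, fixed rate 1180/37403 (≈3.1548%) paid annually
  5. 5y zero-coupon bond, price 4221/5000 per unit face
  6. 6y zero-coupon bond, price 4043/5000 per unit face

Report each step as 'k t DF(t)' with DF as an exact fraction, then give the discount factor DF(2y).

1 1 9951/10000
2 2 4757/5000
3 3 4559/5000
4 4 441/500
5 5 4221/5000
6 6 4043/5000
DF(2y) = 4757/5000 ≈ 0.951400

step 1 [1y] bond c/1=33/400: DF=(4308783/4000000 − 33/400·(0))/(1+33/400) = 9951/10000 ≈ 0.995100
step 2 [2y] bond c/1=1/16: DF=(171689/160000 − 1/16·(0.995100))/(1+1/16) = 4757/5000 ≈ 0.951400
step 3 [3y] zero: DF = P = 4559/5000 ≈ 0.911800
step 4 [4y] swap r/1=1180/37403: DF=(1 − 1180/37403·(0.995100+0.951400+0.911800))/(1+1180/37403) = 441/500 ≈ 0.882000
step 5 [5y] zero: DF = P = 4221/5000 ≈ 0.844200
step 6 [6y] zero: DF = P = 4043/5000 ≈ 0.808600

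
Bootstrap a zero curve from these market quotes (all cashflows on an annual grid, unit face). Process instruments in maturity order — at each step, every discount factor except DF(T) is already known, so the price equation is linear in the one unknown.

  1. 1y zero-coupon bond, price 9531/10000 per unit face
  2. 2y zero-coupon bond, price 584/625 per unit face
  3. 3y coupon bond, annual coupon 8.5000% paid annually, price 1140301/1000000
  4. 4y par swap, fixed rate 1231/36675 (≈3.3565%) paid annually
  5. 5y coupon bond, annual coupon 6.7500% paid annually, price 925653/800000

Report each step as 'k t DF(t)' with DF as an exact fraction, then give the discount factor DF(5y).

1 1 9531/10000
2 2 584/625
3 3 9031/10000
4 4 8769/10000
5 5 213/250
DF(5y) = 213/250 ≈ 0.852000

step 1 [1y] zero: DF = P = 9531/10000 ≈ 0.953100
step 2 [2y] zero: DF = P = 584/625 ≈ 0.934400
step 3 [3y] bond c/1=17/200: DF=(1140301/1000000 − 17/200·(0.953100+0.934400))/(1+17/200) = 9031/10000 ≈ 0.903100
step 4 [4y] swap r/1=1231/36675: DF=(1 − 1231/36675·(0.953100+0.934400+0.903100))/(1+1231/36675) = 8769/10000 ≈ 0.876900
step 5 [5y] bond c/1=27/400: DF=(925653/800000 − 27/400·(0.953100+0.934400+0.903100+0.876900))/(1+27/400) = 213/250 ≈ 0.852000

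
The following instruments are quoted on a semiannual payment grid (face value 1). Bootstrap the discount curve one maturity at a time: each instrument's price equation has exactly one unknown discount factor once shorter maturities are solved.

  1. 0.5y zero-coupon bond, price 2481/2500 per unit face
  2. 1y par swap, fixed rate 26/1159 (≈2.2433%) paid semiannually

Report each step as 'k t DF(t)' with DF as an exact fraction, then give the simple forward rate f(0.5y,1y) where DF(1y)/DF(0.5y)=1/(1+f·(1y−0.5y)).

1 1/2 2481/2500
2 1 9779/10000
f(0.5y,1y) = ((2481/2500)/(9779/10000) − 1)/(1/2) = 290/9779 ≈ 2.9655%

step 1 [0.5y] zero: DF = P = 2481/2500 ≈ 0.992400
step 2 [1y] swap r/2=13/1159: DF=(1 − 13/1159·(0.992400))/(1+13/1159) = 9779/10000 ≈ 0.977900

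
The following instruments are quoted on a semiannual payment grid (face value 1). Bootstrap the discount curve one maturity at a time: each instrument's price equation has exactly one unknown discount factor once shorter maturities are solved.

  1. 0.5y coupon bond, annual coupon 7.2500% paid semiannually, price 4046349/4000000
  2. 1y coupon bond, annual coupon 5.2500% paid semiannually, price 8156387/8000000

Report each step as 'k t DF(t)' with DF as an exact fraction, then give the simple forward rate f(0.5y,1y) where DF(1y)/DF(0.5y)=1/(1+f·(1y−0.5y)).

1 1/2 4881/5000
2 1 1937/2000
f(0.5y,1y) = ((4881/5000)/(1937/2000) − 1)/(1/2) = 154/9685 ≈ 1.5901%

step 1 [0.5y] bond c/2=29/800: DF=(4046349/4000000 − 29/800·(0))/(1+29/800) = 4881/5000 ≈ 0.976200
step 2 [1y] bond c/2=21/800: DF=(8156387/8000000 − 21/800·(0.976200))/(1+21/800) = 1937/2000 ≈ 0.968500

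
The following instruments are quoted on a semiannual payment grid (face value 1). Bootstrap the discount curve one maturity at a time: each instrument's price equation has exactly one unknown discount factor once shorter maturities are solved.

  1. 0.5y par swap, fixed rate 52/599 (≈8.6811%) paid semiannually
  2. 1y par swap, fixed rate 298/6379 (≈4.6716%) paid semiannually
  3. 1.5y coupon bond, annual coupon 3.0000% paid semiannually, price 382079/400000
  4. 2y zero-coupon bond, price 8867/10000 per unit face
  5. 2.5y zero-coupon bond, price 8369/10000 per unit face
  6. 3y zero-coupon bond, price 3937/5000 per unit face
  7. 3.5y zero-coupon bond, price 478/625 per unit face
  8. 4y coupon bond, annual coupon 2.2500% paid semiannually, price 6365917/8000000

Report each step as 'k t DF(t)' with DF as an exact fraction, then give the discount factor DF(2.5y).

1 1/2 599/625
2 1 9553/10000
3 3/2 1141/1250
4 2 8867/10000
5 5/2 8369/10000
6 3 3937/5000
7 7/2 478/625
8 4 719/1000
DF(2.5y) = 8369/10000 ≈ 0.836900

step 1 [0.5y] swap r/2=26/599: DF=(1 − 26/599·(0))/(1+26/599) = 599/625 ≈ 0.958400
step 2 [1y] swap r/2=149/6379: DF=(1 − 149/6379·(0.958400))/(1+149/6379) = 9553/10000 ≈ 0.955300
step 3 [1.5y] bond c/2=3/200: DF=(382079/400000 − 3/200·(0.958400+0.955300))/(1+3/200) = 1141/1250 ≈ 0.912800
step 4 [2y] zero: DF = P = 8867/10000 ≈ 0.886700
step 5 [2.5y] zero: DF = P = 8369/10000 ≈ 0.836900
step 6 [3y] zero: DF = P = 3937/5000 ≈ 0.787400
step 7 [3.5y] zero: DF = P = 478/625 ≈ 0.764800
step 8 [4y] bond c/2=9/800: DF=(6365917/8000000 − 9/800·(0.958400+0.955300+0.912800+0.886700+0.836900+0.787400+0.764800))/(1+9/800) = 719/1000 ≈ 0.719000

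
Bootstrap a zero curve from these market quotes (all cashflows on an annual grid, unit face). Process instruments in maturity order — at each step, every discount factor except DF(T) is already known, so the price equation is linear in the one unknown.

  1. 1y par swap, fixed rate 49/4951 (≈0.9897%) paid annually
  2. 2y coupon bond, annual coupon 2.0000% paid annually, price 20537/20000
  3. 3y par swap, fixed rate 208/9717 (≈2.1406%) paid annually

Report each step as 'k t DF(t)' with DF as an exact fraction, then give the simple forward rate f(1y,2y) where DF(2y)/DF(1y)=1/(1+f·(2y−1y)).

1 1 4951/5000
2 2 9873/10000
3 3 586/625
f(1y,2y) = ((4951/5000)/(9873/10000) − 1)/(1) = 29/9873 ≈ 0.2937%

step 1 [1y] swap r/1=49/4951: DF=(1 − 49/4951·(0))/(1+49/4951) = 4951/5000 ≈ 0.990200
step 2 [2y] bond c/1=1/50: DF=(20537/20000 − 1/50·(0.990200))/(1+1/50) = 9873/10000 ≈ 0.987300
step 3 [3y] swap r/1=208/9717: DF=(1 − 208/9717·(0.990200+0.987300))/(1+208/9717) = 586/625 ≈ 0.937600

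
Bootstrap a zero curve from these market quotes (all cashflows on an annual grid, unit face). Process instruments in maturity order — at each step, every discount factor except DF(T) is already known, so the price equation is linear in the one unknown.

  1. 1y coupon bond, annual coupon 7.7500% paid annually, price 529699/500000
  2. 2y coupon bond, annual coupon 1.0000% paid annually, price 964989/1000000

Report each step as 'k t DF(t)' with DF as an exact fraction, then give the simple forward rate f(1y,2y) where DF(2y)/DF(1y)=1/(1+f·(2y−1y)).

step 1 [1y] bond c/1=31/400: DF=(529699/500000 − 31/400·(0))/(1+31/400) = 1229/1250 ≈ 0.983200
step 2 [2y] bond c/1=1/100: DF=(964989/1000000 − 1/100·(0.983200))/(1+1/100) = 9457/10000 ≈ 0.945700

1 1 1229/1250
2 2 9457/10000
f(1y,2y) = ((1229/1250)/(9457/10000) − 1)/(1) = 375/9457 ≈ 3.9653%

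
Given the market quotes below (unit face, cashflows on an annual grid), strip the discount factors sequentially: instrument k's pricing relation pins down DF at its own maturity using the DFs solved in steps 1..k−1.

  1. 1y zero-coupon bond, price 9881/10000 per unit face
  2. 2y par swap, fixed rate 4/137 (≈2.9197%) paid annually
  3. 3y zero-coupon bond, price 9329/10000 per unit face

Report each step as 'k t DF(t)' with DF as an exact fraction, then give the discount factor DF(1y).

step 1 [1y] zero: DF = P = 9881/10000 ≈ 0.988100
step 2 [2y] swap r/1=4/137: DF=(1 − 4/137·(0.988100))/(1+4/137) = 2359/2500 ≈ 0.943600
step 3 [3y] zero: DF = P = 9329/10000 ≈ 0.932900

1 1 9881/10000
2 2 2359/2500
3 3 9329/10000
DF(1y) = 9881/10000 ≈ 0.988100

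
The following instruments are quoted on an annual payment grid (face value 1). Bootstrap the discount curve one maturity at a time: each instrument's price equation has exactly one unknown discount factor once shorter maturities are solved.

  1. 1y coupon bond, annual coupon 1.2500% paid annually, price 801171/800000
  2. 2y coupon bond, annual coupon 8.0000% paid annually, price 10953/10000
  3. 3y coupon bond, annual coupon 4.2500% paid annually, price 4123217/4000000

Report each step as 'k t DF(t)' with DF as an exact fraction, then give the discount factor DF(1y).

step 1 [1y] bond c/1=1/80: DF=(801171/800000 − 1/80·(0))/(1+1/80) = 9891/10000 ≈ 0.989100
step 2 [2y] bond c/1=2/25: DF=(10953/10000 − 2/25·(0.989100))/(1+2/25) = 9409/10000 ≈ 0.940900
step 3 [3y] bond c/1=17/400: DF=(4123217/4000000 − 17/400·(0.989100+0.940900))/(1+17/400) = 9101/10000 ≈ 0.910100

1 1 9891/10000
2 2 9409/10000
3 3 9101/10000
DF(1y) = 9891/10000 ≈ 0.989100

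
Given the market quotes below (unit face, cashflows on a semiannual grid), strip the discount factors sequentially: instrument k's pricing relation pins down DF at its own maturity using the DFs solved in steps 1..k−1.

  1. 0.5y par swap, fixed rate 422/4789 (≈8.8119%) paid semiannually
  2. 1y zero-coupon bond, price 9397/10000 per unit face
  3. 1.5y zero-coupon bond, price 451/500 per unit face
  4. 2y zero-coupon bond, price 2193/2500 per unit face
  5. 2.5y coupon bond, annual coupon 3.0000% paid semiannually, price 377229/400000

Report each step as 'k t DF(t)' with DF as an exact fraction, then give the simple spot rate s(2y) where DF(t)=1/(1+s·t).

1 1/2 4789/5000
2 1 9397/10000
3 3/2 451/500
4 2 2193/2500
5 5/2 2187/2500
s(2y) = (1/(2193/2500) − 1)/(2) = 307/4386 ≈ 6.9995%

step 1 [0.5y] swap r/2=211/4789: DF=(1 − 211/4789·(0))/(1+211/4789) = 4789/5000 ≈ 0.957800
step 2 [1y] zero: DF = P = 9397/10000 ≈ 0.939700
step 3 [1.5y] zero: DF = P = 451/500 ≈ 0.902000
step 4 [2y] zero: DF = P = 2193/2500 ≈ 0.877200
step 5 [2.5y] bond c/2=3/200: DF=(377229/400000 − 3/200·(0.957800+0.939700+0.902000+0.877200))/(1+3/200) = 2187/2500 ≈ 0.874800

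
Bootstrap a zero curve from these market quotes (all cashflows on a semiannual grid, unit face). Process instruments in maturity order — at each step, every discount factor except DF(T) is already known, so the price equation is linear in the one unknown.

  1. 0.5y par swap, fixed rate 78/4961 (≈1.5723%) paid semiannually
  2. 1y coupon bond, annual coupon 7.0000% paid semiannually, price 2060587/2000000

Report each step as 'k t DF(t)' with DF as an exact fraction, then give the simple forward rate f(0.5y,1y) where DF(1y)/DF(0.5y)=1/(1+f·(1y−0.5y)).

1 1/2 4961/5000
2 1 9619/10000
f(0.5y,1y) = ((4961/5000)/(9619/10000) − 1)/(1/2) = 606/9619 ≈ 6.3000%

step 1 [0.5y] swap r/2=39/4961: DF=(1 − 39/4961·(0))/(1+39/4961) = 4961/5000 ≈ 0.992200
step 2 [1y] bond c/2=7/200: DF=(2060587/2000000 − 7/200·(0.992200))/(1+7/200) = 9619/10000 ≈ 0.961900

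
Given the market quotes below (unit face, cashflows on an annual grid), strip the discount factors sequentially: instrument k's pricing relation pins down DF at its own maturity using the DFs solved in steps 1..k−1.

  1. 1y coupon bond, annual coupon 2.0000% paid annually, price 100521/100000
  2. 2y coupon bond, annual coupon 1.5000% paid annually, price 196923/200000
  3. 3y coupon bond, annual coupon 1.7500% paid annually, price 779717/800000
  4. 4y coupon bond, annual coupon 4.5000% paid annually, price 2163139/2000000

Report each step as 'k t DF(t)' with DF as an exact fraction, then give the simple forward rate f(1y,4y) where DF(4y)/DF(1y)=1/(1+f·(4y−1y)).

step 1 [1y] bond c/1=1/50: DF=(100521/100000 − 1/50·(0))/(1+1/50) = 1971/2000 ≈ 0.985500
step 2 [2y] bond c/1=3/200: DF=(196923/200000 − 3/200·(0.985500))/(1+3/200) = 1911/2000 ≈ 0.955500
step 3 [3y] bond c/1=7/400: DF=(779717/800000 − 7/400·(0.985500+0.955500))/(1+7/400) = 1849/2000 ≈ 0.924500
step 4 [4y] bond c/1=9/200: DF=(2163139/2000000 − 9/200·(0.985500+0.955500+0.924500))/(1+9/200) = 2279/2500 ≈ 0.911600

1 1 1971/2000
2 2 1911/2000
3 3 1849/2000
4 4 2279/2500
f(1y,4y) = ((1971/2000)/(2279/2500) − 1)/(3) = 739/27348 ≈ 2.7022%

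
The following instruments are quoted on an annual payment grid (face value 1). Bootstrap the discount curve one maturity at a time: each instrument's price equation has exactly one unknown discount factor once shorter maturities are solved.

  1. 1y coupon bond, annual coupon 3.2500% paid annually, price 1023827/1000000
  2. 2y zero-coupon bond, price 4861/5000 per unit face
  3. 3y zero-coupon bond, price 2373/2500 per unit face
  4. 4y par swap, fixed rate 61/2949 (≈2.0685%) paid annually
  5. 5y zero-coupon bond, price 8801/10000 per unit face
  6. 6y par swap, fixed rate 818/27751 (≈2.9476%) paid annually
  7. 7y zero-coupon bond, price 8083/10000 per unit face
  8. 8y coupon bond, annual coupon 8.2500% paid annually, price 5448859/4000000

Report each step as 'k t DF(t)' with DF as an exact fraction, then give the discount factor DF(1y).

step 1 [1y] bond c/1=13/400: DF=(1023827/1000000 − 13/400·(0))/(1+13/400) = 2479/2500 ≈ 0.991600
step 2 [2y] zero: DF = P = 4861/5000 ≈ 0.972200
step 3 [3y] zero: DF = P = 2373/2500 ≈ 0.949200
step 4 [4y] swap r/1=61/2949: DF=(1 − 61/2949·(0.991600+0.972200+0.949200))/(1+61/2949) = 9207/10000 ≈ 0.920700
step 5 [5y] zero: DF = P = 8801/10000 ≈ 0.880100
step 6 [6y] swap r/1=818/27751: DF=(1 − 818/27751·(0.991600+0.972200+0.949200+0.920700+0.880100))/(1+818/27751) = 2091/2500 ≈ 0.836400
step 7 [7y] zero: DF = P = 8083/10000 ≈ 0.808300
step 8 [8y] bond c/1=33/400: DF=(5448859/4000000 − 33/400·(0.991600+0.972200+0.949200+0.920700+0.880100+0.836400+0.808300))/(1+33/400) = 3869/5000 ≈ 0.773800

1 1 2479/2500
2 2 4861/5000
3 3 2373/2500
4 4 9207/10000
5 5 8801/10000
6 6 2091/2500
7 7 8083/10000
8 8 3869/5000
DF(1y) = 2479/2500 ≈ 0.991600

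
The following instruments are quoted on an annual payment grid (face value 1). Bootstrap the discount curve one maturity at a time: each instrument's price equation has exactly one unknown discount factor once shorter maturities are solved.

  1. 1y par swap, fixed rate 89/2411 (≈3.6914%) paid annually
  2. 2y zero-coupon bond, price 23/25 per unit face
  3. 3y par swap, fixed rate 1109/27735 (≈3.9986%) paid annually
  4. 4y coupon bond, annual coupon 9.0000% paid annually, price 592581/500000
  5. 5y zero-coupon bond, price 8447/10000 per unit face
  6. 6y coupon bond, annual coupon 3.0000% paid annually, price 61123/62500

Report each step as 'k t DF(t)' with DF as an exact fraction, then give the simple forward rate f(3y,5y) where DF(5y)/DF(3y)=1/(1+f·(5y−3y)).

1 1 2411/2500
2 2 23/25
3 3 8891/10000
4 4 8583/10000
5 5 8447/10000
6 6 8191/10000
f(3y,5y) = ((8891/10000)/(8447/10000) − 1)/(2) = 222/8447 ≈ 2.6282%

step 1 [1y] swap r/1=89/2411: DF=(1 − 89/2411·(0))/(1+89/2411) = 2411/2500 ≈ 0.964400
step 2 [2y] zero: DF = P = 23/25 ≈ 0.920000
step 3 [3y] swap r/1=1109/27735: DF=(1 − 1109/27735·(0.964400+0.920000))/(1+1109/27735) = 8891/10000 ≈ 0.889100
step 4 [4y] bond c/1=9/100: DF=(592581/500000 − 9/100·(0.964400+0.920000+0.889100))/(1+9/100) = 8583/10000 ≈ 0.858300
step 5 [5y] zero: DF = P = 8447/10000 ≈ 0.844700
step 6 [6y] bond c/1=3/100: DF=(61123/62500 − 3/100·(0.964400+0.920000+0.889100+0.858300+0.844700))/(1+3/100) = 8191/10000 ≈ 0.819100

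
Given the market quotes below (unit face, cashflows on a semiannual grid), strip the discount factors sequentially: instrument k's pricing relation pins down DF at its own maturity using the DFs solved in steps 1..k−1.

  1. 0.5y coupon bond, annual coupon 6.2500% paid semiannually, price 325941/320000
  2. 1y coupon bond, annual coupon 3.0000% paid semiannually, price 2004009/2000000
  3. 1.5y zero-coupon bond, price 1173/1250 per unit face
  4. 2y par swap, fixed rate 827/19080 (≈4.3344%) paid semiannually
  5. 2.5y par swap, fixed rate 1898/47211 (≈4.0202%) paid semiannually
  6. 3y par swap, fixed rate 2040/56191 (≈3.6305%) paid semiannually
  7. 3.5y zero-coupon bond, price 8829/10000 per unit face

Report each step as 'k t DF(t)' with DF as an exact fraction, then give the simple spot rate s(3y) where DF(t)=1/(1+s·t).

1 1/2 9877/10000
2 1 4863/5000
3 3/2 1173/1250
4 2 9173/10000
5 5/2 9051/10000
6 3 449/500
7 7/2 8829/10000
s(3y) = (1/(449/500) − 1)/(3) = 17/449 ≈ 3.7862%

step 1 [0.5y] bond c/2=1/32: DF=(325941/320000 − 1/32·(0))/(1+1/32) = 9877/10000 ≈ 0.987700
step 2 [1y] bond c/2=3/200: DF=(2004009/2000000 − 3/200·(0.987700))/(1+3/200) = 4863/5000 ≈ 0.972600
step 3 [1.5y] zero: DF = P = 1173/1250 ≈ 0.938400
step 4 [2y] swap r/2=827/38160: DF=(1 − 827/38160·(0.987700+0.972600+0.938400))/(1+827/38160) = 9173/10000 ≈ 0.917300
step 5 [2.5y] swap r/2=949/47211: DF=(1 − 949/47211·(0.987700+0.972600+0.938400+0.917300))/(1+949/47211) = 9051/10000 ≈ 0.905100
step 6 [3y] swap r/2=1020/56191: DF=(1 − 1020/56191·(0.987700+0.972600+0.938400+0.917300+0.905100))/(1+1020/56191) = 449/500 ≈ 0.898000
step 7 [3.5y] zero: DF = P = 8829/10000 ≈ 0.882900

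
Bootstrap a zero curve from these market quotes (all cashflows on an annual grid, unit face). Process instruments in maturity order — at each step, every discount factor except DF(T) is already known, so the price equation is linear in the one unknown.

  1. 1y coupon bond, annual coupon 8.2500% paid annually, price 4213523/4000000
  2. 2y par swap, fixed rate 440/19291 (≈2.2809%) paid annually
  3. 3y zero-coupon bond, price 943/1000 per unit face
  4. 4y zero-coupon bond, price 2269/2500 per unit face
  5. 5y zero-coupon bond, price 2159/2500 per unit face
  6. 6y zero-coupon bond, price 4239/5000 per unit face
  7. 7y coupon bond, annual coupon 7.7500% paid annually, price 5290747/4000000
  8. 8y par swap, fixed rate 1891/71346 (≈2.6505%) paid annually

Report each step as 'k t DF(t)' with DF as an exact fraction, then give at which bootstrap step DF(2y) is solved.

step 1 [1y] bond c/1=33/400: DF=(4213523/4000000 − 33/400·(0))/(1+33/400) = 9731/10000 ≈ 0.973100
step 2 [2y] swap r/1=440/19291: DF=(1 − 440/19291·(0.973100))/(1+440/19291) = 239/250 ≈ 0.956000
step 3 [3y] zero: DF = P = 943/1000 ≈ 0.943000
step 4 [4y] zero: DF = P = 2269/2500 ≈ 0.907600
step 5 [5y] zero: DF = P = 2159/2500 ≈ 0.863600
step 6 [6y] zero: DF = P = 4239/5000 ≈ 0.847800
step 7 [7y] bond c/1=31/400: DF=(5290747/4000000 − 31/400·(0.973100+0.956000+0.943000+0.907600+0.863600+0.847800))/(1+31/400) = 4163/5000 ≈ 0.832600
step 8 [8y] swap r/1=1891/71346: DF=(1 − 1891/71346·(0.973100+0.956000+0.943000+0.907600+0.863600+0.847800+0.832600))/(1+1891/71346) = 8109/10000 ≈ 0.810900

1 1 9731/10000
2 2 239/250
3 3 943/1000
4 4 2269/2500
5 5 2159/2500
6 6 4239/5000
7 7 4163/5000
8 8 8109/10000
DF(2y) is solved at step 2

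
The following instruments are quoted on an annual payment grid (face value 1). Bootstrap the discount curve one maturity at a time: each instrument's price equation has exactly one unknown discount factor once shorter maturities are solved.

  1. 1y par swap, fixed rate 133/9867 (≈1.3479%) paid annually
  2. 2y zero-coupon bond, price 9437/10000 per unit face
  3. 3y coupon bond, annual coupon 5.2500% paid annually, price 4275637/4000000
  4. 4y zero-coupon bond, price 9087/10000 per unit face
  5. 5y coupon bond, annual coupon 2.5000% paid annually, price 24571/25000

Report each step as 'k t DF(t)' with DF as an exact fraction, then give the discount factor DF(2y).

step 1 [1y] swap r/1=133/9867: DF=(1 − 133/9867·(0))/(1+133/9867) = 9867/10000 ≈ 0.986700
step 2 [2y] zero: DF = P = 9437/10000 ≈ 0.943700
step 3 [3y] bond c/1=21/400: DF=(4275637/4000000 − 21/400·(0.986700+0.943700))/(1+21/400) = 9193/10000 ≈ 0.919300
step 4 [4y] zero: DF = P = 9087/10000 ≈ 0.908700
step 5 [5y] bond c/1=1/40: DF=(24571/25000 − 1/40·(0.986700+0.943700+0.919300+0.908700))/(1+1/40) = 542/625 ≈ 0.867200

1 1 9867/10000
2 2 9437/10000
3 3 9193/10000
4 4 9087/10000
5 5 542/625
DF(2y) = 9437/10000 ≈ 0.943700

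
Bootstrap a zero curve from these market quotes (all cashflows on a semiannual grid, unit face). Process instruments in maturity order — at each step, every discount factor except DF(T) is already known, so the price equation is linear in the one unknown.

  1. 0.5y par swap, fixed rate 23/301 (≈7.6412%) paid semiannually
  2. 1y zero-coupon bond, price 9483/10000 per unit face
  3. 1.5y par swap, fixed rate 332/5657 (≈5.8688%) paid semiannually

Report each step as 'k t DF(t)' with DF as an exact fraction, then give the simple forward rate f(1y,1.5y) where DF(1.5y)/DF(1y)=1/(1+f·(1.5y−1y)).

step 1 [0.5y] swap r/2=23/602: DF=(1 − 23/602·(0))/(1+23/602) = 602/625 ≈ 0.963200
step 2 [1y] zero: DF = P = 9483/10000 ≈ 0.948300
step 3 [1.5y] swap r/2=166/5657: DF=(1 − 166/5657·(0.963200+0.948300))/(1+166/5657) = 917/1000 ≈ 0.917000

1 1/2 602/625
2 1 9483/10000
3 3/2 917/1000
f(1y,1.5y) = ((9483/10000)/(917/1000) − 1)/(1/2) = 313/4585 ≈ 6.8266%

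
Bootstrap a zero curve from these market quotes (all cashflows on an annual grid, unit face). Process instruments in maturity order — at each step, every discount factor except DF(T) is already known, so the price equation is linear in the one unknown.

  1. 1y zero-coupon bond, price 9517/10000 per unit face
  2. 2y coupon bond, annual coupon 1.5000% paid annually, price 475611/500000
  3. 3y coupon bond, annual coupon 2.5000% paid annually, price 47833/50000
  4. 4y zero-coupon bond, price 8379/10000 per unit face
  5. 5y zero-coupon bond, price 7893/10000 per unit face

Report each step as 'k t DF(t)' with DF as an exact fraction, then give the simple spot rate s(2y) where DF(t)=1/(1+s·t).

step 1 [1y] zero: DF = P = 9517/10000 ≈ 0.951700
step 2 [2y] bond c/1=3/200: DF=(475611/500000 − 3/200·(0.951700))/(1+3/200) = 9231/10000 ≈ 0.923100
step 3 [3y] bond c/1=1/40: DF=(47833/50000 − 1/40·(0.951700+0.923100))/(1+1/40) = 2219/2500 ≈ 0.887600
step 4 [4y] zero: DF = P = 8379/10000 ≈ 0.837900
step 5 [5y] zero: DF = P = 7893/10000 ≈ 0.789300

1 1 9517/10000
2 2 9231/10000
3 3 2219/2500
4 4 8379/10000
5 5 7893/10000
s(2y) = (1/(9231/10000) − 1)/(2) = 769/18462 ≈ 4.1653%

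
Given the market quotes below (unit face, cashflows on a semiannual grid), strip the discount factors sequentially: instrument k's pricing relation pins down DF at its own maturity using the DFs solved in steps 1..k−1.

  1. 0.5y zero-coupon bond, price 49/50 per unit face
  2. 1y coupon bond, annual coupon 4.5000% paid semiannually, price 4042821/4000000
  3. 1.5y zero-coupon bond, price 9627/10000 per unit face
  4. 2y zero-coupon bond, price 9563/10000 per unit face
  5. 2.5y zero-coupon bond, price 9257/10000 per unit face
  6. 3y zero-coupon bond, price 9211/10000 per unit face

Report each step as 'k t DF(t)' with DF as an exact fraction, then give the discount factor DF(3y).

1 1/2 49/50
2 1 9669/10000
3 3/2 9627/10000
4 2 9563/10000
5 5/2 9257/10000
6 3 9211/10000
DF(3y) = 9211/10000 ≈ 0.921100

step 1 [0.5y] zero: DF = P = 49/50 ≈ 0.980000
step 2 [1y] bond c/2=9/400: DF=(4042821/4000000 − 9/400·(0.980000))/(1+9/400) = 9669/10000 ≈ 0.966900
step 3 [1.5y] zero: DF = P = 9627/10000 ≈ 0.962700
step 4 [2y] zero: DF = P = 9563/10000 ≈ 0.956300
step 5 [2.5y] zero: DF = P = 9257/10000 ≈ 0.925700
step 6 [3y] zero: DF = P = 9211/10000 ≈ 0.921100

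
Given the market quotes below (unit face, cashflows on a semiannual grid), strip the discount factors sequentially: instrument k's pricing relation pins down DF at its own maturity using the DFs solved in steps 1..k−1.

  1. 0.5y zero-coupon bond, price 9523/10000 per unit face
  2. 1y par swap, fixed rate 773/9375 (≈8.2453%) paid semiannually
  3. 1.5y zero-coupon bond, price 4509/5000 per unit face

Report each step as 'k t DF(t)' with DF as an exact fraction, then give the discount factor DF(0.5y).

1 1/2 9523/10000
2 1 9227/10000
3 3/2 4509/5000
DF(0.5y) = 9523/10000 ≈ 0.952300

step 1 [0.5y] zero: DF = P = 9523/10000 ≈ 0.952300
step 2 [1y] swap r/2=773/18750: DF=(1 − 773/18750·(0.952300))/(1+773/18750) = 9227/10000 ≈ 0.922700
step 3 [1.5y] zero: DF = P = 4509/5000 ≈ 0.901800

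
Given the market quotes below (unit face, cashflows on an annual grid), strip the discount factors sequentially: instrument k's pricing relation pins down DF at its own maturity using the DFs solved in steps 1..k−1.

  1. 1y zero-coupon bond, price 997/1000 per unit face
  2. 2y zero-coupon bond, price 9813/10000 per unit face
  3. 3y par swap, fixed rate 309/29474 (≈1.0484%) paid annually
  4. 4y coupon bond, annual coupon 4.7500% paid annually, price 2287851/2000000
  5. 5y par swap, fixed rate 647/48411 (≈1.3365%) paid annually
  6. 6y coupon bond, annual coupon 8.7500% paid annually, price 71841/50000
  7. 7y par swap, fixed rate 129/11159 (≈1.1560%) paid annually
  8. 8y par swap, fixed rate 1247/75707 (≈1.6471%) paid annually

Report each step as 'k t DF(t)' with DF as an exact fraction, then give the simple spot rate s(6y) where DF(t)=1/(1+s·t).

1 1 997/1000
2 2 9813/10000
3 3 9691/10000
4 4 599/625
5 5 9353/10000
6 6 9317/10000
7 7 4613/5000
8 8 8753/10000
s(6y) = (1/(9317/10000) − 1)/(6) = 683/55902 ≈ 1.2218%

step 1 [1y] zero: DF = P = 997/1000 ≈ 0.997000
step 2 [2y] zero: DF = P = 9813/10000 ≈ 0.981300
step 3 [3y] swap r/1=309/29474: DF=(1 − 309/29474·(0.997000+0.981300))/(1+309/29474) = 9691/10000 ≈ 0.969100
step 4 [4y] bond c/1=19/400: DF=(2287851/2000000 − 19/400·(0.997000+0.981300+0.969100))/(1+19/400) = 599/625 ≈ 0.958400
step 5 [5y] swap r/1=647/48411: DF=(1 − 647/48411·(0.997000+0.981300+0.969100+0.958400))/(1+647/48411) = 9353/10000 ≈ 0.935300
step 6 [6y] bond c/1=7/80: DF=(71841/50000 − 7/80·(0.997000+0.981300+0.969100+0.958400+0.935300))/(1+7/80) = 9317/10000 ≈ 0.931700
step 7 [7y] swap r/1=129/11159: DF=(1 − 129/11159·(0.997000+0.981300+0.969100+0.958400+0.935300+0.931700))/(1+129/11159) = 4613/5000 ≈ 0.922600
step 8 [8y] swap r/1=1247/75707: DF=(1 − 1247/75707·(0.997000+0.981300+0.969100+0.958400+0.935300+0.931700+0.922600))/(1+1247/75707) = 8753/10000 ≈ 0.875300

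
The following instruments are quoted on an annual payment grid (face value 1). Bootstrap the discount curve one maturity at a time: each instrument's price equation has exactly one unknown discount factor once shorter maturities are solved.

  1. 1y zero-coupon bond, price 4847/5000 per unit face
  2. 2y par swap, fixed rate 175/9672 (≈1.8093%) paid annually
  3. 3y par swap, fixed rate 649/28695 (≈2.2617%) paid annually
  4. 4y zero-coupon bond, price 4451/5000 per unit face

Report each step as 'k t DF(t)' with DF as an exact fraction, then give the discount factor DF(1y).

1 1 4847/5000
2 2 193/200
3 3 9351/10000
4 4 4451/5000
DF(1y) = 4847/5000 ≈ 0.969400

step 1 [1y] zero: DF = P = 4847/5000 ≈ 0.969400
step 2 [2y] swap r/1=175/9672: DF=(1 − 175/9672·(0.969400))/(1+175/9672) = 193/200 ≈ 0.965000
step 3 [3y] swap r/1=649/28695: DF=(1 − 649/28695·(0.969400+0.965000))/(1+649/28695) = 9351/10000 ≈ 0.935100
step 4 [4y] zero: DF = P = 4451/5000 ≈ 0.890200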